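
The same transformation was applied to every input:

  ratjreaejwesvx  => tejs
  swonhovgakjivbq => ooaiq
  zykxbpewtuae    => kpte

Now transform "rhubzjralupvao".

ujlv

Looking at the pairs, the operation is to keep one character in every 3, starting at position 3 (positions 3rd, 6th, 9th, ...).
Doing the same to "rhubzjralupvao": "ujlv".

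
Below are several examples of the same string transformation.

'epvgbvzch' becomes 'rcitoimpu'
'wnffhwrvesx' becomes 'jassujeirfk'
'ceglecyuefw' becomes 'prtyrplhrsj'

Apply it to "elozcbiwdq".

In each case the input is transformed by: shift every letter 13 places forward in the alphabet (wrapping around) — i.e. ROT13.
"elozcbiwdq" → "rybmpovjqd".

rybmpovjqd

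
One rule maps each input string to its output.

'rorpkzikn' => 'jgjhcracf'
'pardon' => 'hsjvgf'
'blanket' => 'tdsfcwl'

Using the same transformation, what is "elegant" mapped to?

The transformation: shift every letter 8 places backward in the alphabet (wrapping around).
For "elegant" the result is "wdwysfl".

wdwysfl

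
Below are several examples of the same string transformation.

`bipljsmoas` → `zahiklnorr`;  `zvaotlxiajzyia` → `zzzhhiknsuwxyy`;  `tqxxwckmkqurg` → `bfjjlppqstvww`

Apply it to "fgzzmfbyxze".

The transformation: sort the characters into alphabetical order, then shift every letter 1 place backward in the alphabet (wrapping around).
Starting from "fgzzmfbyxze": after the first operation, "beffgmxyzzz"; after the second, "adeeflwxyyy".

adeeflwxyyy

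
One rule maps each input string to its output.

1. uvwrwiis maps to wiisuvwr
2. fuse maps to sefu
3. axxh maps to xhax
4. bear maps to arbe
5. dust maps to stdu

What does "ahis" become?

The transformation: swap the front and back halves of the string.
On "ahis" that produces "isah".

isah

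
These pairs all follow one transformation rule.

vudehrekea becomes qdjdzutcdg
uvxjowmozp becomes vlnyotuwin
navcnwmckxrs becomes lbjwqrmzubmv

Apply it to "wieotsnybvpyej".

xauoxdivhdnsrm

The rule is to shift every letter 1 place backward in the alphabet (wrapping around), then swap the front and back halves of the string.
On "wieotsnybvpyej" that produces "xauoxdivhdnsrm".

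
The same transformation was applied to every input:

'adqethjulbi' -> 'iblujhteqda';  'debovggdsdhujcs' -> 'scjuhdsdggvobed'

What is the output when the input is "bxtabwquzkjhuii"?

In each case the input is transformed by: reverse the string.
"bxtabwquzkjhuii" → "iiuhjkzuqwbatxb".

iiuhjkzuqwbatxb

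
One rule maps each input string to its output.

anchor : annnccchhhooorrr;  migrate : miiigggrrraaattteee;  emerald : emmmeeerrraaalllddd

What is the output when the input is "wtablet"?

wtttaaabbbllleeettt

Looking at the pairs, the operation is to repeat every character 3 times, then delete the first 2 characters.
Starting from "wtablet": after the first operation, "wwwtttaaabbbllleeettt"; after the second, "wtttaaabbbllleeettt".
(Check on "emerald": → "eeemmmeeerrraaalllddd" → "emmmeeerrraaalllddd" ✓)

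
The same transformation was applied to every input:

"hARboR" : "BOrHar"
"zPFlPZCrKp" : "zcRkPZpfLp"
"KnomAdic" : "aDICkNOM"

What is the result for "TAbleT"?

LEttaB

Looking at the pairs, the operation is to swap the front and back halves of the string, then flip the case of every letter.
On "TAbleT": the first step gives "leTTAb", and the second then gives "LEttaB".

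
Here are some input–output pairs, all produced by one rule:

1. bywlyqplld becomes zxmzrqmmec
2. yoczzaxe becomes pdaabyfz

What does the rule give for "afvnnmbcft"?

gwooncdgub

Rule — shift every letter 1 place forward in the alphabet (wrapping around), then move the first character to the end.
For "afvnnmbcft", step one produces "bgwooncdgu"; step two turns that into "gwooncdgub".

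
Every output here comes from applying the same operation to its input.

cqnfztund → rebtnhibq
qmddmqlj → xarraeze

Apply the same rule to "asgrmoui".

wgufacio

The transformation: shift every letter 12 places backward in the alphabet (wrapping around), then swap the first and last characters.
Applying both steps to "asgrmoui": "ogufaciw", then "wgufacio".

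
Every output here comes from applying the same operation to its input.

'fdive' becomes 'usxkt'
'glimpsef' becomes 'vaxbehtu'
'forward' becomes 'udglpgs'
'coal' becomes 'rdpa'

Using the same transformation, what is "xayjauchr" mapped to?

mpnypjrwg

The pattern: shift every letter 11 places backward in the alphabet (wrapping around).
"xayjauchr" → "mpnypjrwg".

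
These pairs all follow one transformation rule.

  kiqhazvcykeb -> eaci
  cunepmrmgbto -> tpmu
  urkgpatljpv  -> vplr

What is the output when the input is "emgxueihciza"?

Each output is the input with this applied: keep one character in every 3, starting at position 2 (positions 2nd, 5th, 8th, ...), then swap the first and last characters.
For "emgxueihciza", step one produces "muhz"; step two turns that into "zuhm".

zuhm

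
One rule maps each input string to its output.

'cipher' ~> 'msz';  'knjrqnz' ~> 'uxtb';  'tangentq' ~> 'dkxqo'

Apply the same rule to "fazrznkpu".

pkjbjx

What's happening: shift every letter 10 places forward in the alphabet (wrapping around), then delete the last 3 characters.
"fazrznkpu" → "pkjbjxuze" → "pkjbjx".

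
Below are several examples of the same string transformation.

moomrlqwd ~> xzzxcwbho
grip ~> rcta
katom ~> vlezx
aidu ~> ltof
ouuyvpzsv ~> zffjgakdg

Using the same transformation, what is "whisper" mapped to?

hstdapc

Each output is the input with this applied: shift every letter 11 places forward in the alphabet (wrapping around).
On "whisper" that produces "hstdapc".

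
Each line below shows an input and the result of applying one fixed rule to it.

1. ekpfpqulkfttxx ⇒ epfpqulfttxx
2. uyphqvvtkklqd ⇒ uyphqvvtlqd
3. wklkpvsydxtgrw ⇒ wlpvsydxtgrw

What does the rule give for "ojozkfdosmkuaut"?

In each case the input is transformed by: remove every "k".
Doing the same to "ojozkfdosmkuaut": "ojozfdosmuaut".

ojozfdosmuaut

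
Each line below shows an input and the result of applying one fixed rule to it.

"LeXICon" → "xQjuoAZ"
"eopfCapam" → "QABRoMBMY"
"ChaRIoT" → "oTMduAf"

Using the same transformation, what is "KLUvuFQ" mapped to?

wxgHGrc

The transformation: flip the case of every letter, then shift every letter 12 places forward in the alphabet (wrapping around).
On "KLUvuFQ": the first step gives "kluVUfq", and the second then gives "wxgHGrc".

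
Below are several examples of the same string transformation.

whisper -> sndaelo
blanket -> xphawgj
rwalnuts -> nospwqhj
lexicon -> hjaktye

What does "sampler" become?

onwaihl

What's happening: shift every letter 4 places backward in the alphabet (wrapping around), then take characters alternately from the front and the back (1st, last, 2nd, 2nd-last, ...).
Applying both steps to "sampler": "owilhan", then "onwaihl".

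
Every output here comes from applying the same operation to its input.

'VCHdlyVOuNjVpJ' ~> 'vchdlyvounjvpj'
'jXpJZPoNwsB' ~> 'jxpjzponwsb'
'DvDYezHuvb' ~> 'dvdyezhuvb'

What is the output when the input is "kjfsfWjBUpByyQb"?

kjfsfwjbupbyyqb

The rule is to convert every letter to lowercase.
So "kjfsfWjBUpByyQb" becomes "kjfsfwjbupbyyqb".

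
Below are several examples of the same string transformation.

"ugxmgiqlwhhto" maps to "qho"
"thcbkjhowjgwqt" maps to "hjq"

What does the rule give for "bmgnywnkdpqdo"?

npo

Looking at the pairs, the operation is to keep one character in every 3, starting at position 1 (positions 1st, 4th, 7th, ...), then keep only the last 3 characters.
On "bmgnywnkdpqdo" that produces "npo".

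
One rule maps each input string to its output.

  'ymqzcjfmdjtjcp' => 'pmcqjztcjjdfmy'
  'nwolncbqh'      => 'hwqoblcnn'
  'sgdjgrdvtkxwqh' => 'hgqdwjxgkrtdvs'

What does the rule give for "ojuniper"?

The pattern: take characters alternately from the front and the back (1st, last, 2nd, 2nd-last, ...), then move the first character to the end.
On "ojuniper": the first step gives "orjeupni", and the second then gives "rjeupnio".

rjeupnio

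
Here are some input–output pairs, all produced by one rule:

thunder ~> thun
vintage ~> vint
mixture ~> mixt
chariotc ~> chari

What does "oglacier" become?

oglac

Each output is the input with this applied: delete the last 3 characters.
So "oglacier" becomes "oglac".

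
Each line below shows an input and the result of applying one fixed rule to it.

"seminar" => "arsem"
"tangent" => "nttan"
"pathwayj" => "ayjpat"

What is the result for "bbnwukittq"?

The transformation: move the first 3 characters to the end (rotate left by 3), then delete the first 2 characters.
For "bbnwukittq", step one produces "wukittqbbn"; step two turns that into "kittqbbn".

kittqbbn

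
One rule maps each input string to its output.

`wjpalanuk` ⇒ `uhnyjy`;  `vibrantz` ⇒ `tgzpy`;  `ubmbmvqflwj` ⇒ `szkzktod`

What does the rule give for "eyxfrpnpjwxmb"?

cwvdpnlnhu

The transformation: delete the last 3 characters, then shift every letter 2 places backward in the alphabet (wrapping around).
Working it through for "eyxfrpnpjwxmb": intermediate "eyxfrpnpjw", final "cwvdpnlnhu".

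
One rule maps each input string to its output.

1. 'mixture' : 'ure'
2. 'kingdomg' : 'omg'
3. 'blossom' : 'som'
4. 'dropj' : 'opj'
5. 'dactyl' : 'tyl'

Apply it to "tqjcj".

Each output is the input with this applied: keep only the last 3 characters.
Applying that to "tqjcj" gives "jcj".

jcj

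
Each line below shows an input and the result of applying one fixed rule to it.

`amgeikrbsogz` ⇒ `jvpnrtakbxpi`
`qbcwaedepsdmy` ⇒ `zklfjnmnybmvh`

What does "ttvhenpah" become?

Each output is the input with this applied: shift every letter 9 places forward in the alphabet (wrapping around).
So "ttvhenpah" becomes "cceqnwyjq".

cceqnwyjq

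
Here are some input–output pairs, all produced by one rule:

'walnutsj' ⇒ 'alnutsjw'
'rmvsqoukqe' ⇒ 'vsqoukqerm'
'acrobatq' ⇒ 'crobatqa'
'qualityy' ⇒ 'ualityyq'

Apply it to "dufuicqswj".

fuicqswjdu

What's happening: swap the front and back halves of the string, then move the last 3 characters to the front (rotate right by 3).
Applying both steps to "dufuicqswj": "cqswjdufui", then "fuicqswjdu".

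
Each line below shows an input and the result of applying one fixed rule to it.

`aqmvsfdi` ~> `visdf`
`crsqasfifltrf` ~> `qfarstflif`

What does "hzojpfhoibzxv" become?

jvpxfzhboi

The pattern: delete the first 3 characters, then take characters alternately from the front and the back (1st, last, 2nd, 2nd-last, ...).
For "hzojpfhoibzxv", step one produces "jpfhoibzxv"; step two turns that into "jvpxfzhboi".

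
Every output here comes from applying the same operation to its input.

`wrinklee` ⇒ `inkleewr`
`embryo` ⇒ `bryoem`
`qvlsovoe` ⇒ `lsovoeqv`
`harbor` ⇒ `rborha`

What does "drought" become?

The rule is to move the first 2 characters to the end (rotate left by 2).
Doing the same to "drought": "oughtdr".

oughtdr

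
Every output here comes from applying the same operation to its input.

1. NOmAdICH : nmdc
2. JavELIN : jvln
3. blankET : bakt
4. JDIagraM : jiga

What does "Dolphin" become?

Each output is the input with this applied: keep every other character starting from the first (positions 1st, 3rd, 5th, ...), then convert every letter to lowercase.
On "Dolphin": the first step gives "Dlhn", and the second then gives "dlhn".

dlhn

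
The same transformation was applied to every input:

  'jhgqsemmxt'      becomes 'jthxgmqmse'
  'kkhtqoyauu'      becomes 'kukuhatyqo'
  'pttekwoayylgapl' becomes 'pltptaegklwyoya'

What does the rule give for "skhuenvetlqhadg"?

sgkdhauheqnlvte

Rule — take characters alternately from the front and the back (1st, last, 2nd, 2nd-last, ...).
On "skhuenvetlqhadg" that produces "sgkdhauheqnlvte".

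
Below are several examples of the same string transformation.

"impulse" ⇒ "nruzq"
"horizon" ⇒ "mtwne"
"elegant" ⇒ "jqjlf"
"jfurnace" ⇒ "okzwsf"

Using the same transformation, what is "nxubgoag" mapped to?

sczglt

What's happening: delete the last 2 characters, then shift every letter 5 places forward in the alphabet (wrapping around).
On "nxubgoag" that produces "sczglt".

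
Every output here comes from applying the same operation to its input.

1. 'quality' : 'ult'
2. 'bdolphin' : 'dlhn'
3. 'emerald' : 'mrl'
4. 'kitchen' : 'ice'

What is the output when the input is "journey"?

ore

The rule is to keep every other character starting from the second (positions 2nd, 4th, 6th, ...).
So "journey" becomes "ore".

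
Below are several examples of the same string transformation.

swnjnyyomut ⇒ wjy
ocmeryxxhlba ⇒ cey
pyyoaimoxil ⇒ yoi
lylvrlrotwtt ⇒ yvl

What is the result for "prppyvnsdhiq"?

rpv

The transformation: keep every other character starting from the second (positions 2nd, 4th, 6th, ...), then keep only the first 3 characters.
For "prppyvnsdhiq", step one produces "rpvshq"; step two turns that into "rpv".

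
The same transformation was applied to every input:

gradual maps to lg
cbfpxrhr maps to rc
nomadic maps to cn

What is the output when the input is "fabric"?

In each case the input is transformed by: move the first character to the end, then keep only the last 2 characters.
"fabric" → "abricf" → "cf".

cf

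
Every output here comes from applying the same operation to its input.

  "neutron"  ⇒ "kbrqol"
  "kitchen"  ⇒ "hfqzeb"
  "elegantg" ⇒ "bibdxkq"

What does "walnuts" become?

The rule is to delete the last character, then shift every letter 3 places backward in the alphabet (wrapping around).
Starting from "walnuts": after the first operation, "walnut"; after the second, "txikrq".
(Check on "elegantg": → "elegant" → "bibdxkq" ✓)

txikrq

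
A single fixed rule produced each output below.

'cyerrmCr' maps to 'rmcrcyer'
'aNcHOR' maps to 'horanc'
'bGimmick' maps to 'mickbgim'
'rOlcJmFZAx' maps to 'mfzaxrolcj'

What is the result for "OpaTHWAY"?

The transformation: swap the front and back halves of the string, then convert every letter to lowercase.
Applying both steps to "OpaTHWAY": "HWAYOpaT", then "hwayopat".
(Check on "aNcHOR": → "HORaNc" → "horanc" ✓)

hwayopat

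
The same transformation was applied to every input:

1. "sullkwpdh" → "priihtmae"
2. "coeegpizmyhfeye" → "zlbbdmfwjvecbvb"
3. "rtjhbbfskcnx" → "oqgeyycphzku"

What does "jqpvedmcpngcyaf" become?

Each output is the input with this applied: shift every letter 3 places backward in the alphabet (wrapping around).
So "jqpvedmcpngcyaf" becomes "gnmsbajzmkdzvxc".

gnmsbajzmkdzvxc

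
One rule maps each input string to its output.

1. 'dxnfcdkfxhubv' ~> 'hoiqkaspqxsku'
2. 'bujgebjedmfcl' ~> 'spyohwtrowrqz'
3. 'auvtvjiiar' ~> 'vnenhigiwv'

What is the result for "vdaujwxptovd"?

biqiqnhwjkcg

The transformation: shift every letter 13 places forward in the alphabet (wrapping around) — i.e. ROT13, then move the last 3 characters to the front (rotate right by 3).
Starting from "vdaujwxptovd": after the first operation, "iqnhwjkcgbiq"; after the second, "biqiqnhwjkcg".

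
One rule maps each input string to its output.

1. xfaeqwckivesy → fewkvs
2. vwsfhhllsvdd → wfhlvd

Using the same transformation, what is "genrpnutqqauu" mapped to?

erntqu

The pattern: keep every other character starting from the second (positions 2nd, 4th, 6th, ...).
Applying that to "genrpnutqqauu" gives "erntqu".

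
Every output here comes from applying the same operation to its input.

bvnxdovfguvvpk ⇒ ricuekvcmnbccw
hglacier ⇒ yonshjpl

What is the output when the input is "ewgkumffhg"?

Each output is the input with this applied: move the last character to the front, then shift every letter 7 places forward in the alphabet (wrapping around).
For "ewgkumffhg", step one produces "gewgkumffh"; step two turns that into "nldnrbtmmo".

nldnrbtmmo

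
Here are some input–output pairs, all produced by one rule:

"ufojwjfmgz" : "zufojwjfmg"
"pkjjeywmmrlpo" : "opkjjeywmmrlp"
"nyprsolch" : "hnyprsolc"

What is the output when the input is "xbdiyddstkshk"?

kxbdiyddstksh

Each output is the input with this applied: move the last character to the front.
On "xbdiyddstkshk" that produces "kxbdiyddstksh".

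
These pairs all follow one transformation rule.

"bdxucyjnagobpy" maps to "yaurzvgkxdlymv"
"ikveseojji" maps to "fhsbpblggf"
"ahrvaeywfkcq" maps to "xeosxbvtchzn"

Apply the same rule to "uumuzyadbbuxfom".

rrjrwvxayyruclj

Each output is the input with this applied: shift every letter 3 places backward in the alphabet (wrapping around).
For "uumuzyadbbuxfom" the result is "rrjrwvxayyruclj".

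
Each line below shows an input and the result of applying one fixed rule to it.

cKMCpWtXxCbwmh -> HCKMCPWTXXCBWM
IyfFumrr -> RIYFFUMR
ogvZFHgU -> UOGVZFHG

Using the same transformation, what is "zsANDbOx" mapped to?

XZSANDBO

What's happening: move the last character to the front, then convert every letter to uppercase.
"zsANDbOx" → "xzsANDbO" → "XZSANDBO".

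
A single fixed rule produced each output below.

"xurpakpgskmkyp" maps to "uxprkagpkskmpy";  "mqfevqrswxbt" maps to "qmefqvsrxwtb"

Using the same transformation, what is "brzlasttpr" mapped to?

rblzsattrp

Rule — swap each adjacent pair of characters (1↔2, 3↔4, ...).
For "brzlasttpr" the result is "rblzsattrp".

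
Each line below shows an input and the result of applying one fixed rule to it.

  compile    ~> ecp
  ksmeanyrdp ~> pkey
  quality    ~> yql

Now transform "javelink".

Rule — keep one character in every 3, starting at position 1 (positions 1st, 4th, 7th, ...), then move the last character to the front.
On "javelink" that produces "nje".

nje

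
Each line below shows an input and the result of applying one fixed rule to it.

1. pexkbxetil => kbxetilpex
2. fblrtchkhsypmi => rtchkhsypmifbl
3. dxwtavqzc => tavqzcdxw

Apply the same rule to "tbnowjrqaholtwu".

owjrqaholtwutbn

The rule is to move the first 3 characters to the end (rotate left by 3).
So "tbnowjrqaholtwu" becomes "owjrqaholtwutbn".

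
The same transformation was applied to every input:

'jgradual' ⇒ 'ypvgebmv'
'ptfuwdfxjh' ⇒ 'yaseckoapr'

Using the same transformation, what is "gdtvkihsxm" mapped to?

Looking at the pairs, the operation is to swap the front and back halves of the string, then shift every letter 5 places backward in the alphabet (wrapping around).
Applying both steps to "gdtvkihsxm": "ihsxmgdtvk", then "dcnshbyoqf".

dcnshbyoqf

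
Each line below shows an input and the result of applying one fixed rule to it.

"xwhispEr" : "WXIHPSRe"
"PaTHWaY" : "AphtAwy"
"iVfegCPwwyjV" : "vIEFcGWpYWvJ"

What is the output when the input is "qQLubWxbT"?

qQUlwBBXt

In each case the input is transformed by: flip the case of every letter, then swap each adjacent pair of characters (1↔2, 3↔4, ...).
On "qQLubWxbT": the first step gives "QqlUBwXBt", and the second then gives "qQUlwBBXt".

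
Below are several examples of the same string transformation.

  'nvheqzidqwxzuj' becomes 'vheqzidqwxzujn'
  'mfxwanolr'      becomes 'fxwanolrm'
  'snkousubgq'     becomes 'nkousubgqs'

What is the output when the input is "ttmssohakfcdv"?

Rule — move the first character to the end.
Applying that to "ttmssohakfcdv" gives "tmssohakfcdvt".

tmssohakfcdvt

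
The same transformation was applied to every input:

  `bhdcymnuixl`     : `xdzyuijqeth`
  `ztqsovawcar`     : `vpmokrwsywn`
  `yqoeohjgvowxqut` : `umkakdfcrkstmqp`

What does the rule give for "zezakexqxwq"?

The transformation: shift every letter 4 places backward in the alphabet (wrapping around).
Applying that to "zezakexqxwq" gives "vavwgatmtsm".

vavwgatmtsm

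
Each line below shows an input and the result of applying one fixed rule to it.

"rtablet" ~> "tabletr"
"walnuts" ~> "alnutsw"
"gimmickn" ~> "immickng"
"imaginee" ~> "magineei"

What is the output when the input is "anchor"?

The rule is to move the first character to the end.
Doing the same to "anchor": "nchora".

nchora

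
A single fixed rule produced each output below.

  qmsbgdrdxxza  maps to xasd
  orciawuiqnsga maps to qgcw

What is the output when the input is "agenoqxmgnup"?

gpeq

Each output is the input with this applied: keep one character in every 3, starting at position 3 (positions 3rd, 6th, 9th, ...), then swap the front and back halves of the string.
Starting from "agenoqxmgnup": after the first operation, "eqgp"; after the second, "gpeq".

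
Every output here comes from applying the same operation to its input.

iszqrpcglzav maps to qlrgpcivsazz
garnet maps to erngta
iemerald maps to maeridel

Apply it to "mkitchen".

In each case the input is transformed by: take characters alternately from the front and the back (1st, last, 2nd, 2nd-last, ...), then swap the front and back halves of the string.
Working it through for "mkitchen": intermediate "mnkeihtc", final "ihtcmnke".

ihtcmnke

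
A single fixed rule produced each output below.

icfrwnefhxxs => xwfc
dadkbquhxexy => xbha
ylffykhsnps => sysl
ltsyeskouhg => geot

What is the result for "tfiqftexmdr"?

The transformation: keep one character in every 3, starting at position 2 (positions 2nd, 5th, 8th, ...), then swap the first and last characters.
Working it through for "tfiqftexmdr": intermediate "ffxr", final "rfxf".
(Check on "dadkbquhxexy": → "abhx" → "xbha" ✓)

rfxf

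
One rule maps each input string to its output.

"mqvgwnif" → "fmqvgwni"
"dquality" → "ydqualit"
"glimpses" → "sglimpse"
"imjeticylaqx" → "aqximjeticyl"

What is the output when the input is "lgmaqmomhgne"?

What's happening: move the first 3 characters to the end (rotate left by 3), then swap the front and back halves of the string.
Applying both steps to "lgmaqmomhgne": "aqmomhgnelgm", then "gnelgmaqmomh".

gnelgmaqmomh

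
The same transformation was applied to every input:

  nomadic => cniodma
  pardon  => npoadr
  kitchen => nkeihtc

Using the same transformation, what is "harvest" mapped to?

The transformation: reverse the string, then take characters alternately from the front and the back (1st, last, 2nd, 2nd-last, ...).
Working it through for "harvest": intermediate "tsevrah", final "thsaerv".

thsaerv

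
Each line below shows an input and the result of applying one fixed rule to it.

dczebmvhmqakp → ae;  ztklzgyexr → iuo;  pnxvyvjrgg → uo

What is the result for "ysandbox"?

In each case the input is transformed by: shift every letter 3 places backward in the alphabet (wrapping around), then keep only the vowels.
Applying both steps to "ysandbox": "vpxkaylu", then "au".
(Check on "pnxvyvjrgg": → "mkusvsgodd" → "uo" ✓)

au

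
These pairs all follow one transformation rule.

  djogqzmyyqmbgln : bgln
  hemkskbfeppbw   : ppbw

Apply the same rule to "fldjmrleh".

What's happening: keep only the last 4 characters.
For "fldjmrleh" the result is "rleh".

rleh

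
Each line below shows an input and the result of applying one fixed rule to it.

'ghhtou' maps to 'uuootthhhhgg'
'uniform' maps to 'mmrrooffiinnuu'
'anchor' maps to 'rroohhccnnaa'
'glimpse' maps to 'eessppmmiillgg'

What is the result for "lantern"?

nnrreettnnaall

What's happening: reverse the string, then double every character.
On "lantern" that produces "nnrreettnnaall".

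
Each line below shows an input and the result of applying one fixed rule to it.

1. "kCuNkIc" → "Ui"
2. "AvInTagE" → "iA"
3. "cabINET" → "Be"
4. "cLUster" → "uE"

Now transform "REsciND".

Sn

Looking at the pairs, the operation is to keep one character in every 3, starting at position 3 (positions 3rd, 6th, 9th, ...), then flip the case of every letter.
So "REsciND" becomes "Sn".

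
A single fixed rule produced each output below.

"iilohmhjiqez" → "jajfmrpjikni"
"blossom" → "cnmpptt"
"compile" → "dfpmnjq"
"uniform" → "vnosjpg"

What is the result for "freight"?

Rule — take characters alternately from the front and the back (1st, last, 2nd, 2nd-last, ...), then shift every letter 1 place forward in the alphabet (wrapping around).
Working it through for "freight": intermediate "ftrhegi", final "gusifhj".

gusifhj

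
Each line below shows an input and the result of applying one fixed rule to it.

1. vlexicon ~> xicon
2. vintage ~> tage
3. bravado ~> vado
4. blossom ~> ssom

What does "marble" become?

ble

Rule — delete the first 3 characters.
For "marble" the result is "ble".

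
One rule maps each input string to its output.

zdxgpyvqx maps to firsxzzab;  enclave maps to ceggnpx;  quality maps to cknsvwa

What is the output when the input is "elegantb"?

In each case the input is transformed by: sort the characters into alphabetical order, then shift every letter 2 places forward in the alphabet (wrapping around).
On "elegantb": the first step gives "abeeglnt", and the second then gives "cdgginpv".

cdgginpv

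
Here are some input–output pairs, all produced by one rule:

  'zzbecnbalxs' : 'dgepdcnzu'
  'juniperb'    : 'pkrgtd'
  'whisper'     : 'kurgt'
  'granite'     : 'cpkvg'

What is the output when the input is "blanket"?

Each output is the input with this applied: shift every letter 2 places forward in the alphabet (wrapping around), then delete the first 2 characters.
"blanket" → "dncpmgv" → "cpmgv".

cpmgv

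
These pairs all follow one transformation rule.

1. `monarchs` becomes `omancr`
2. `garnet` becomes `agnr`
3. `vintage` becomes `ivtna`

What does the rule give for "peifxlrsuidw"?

epfilxsriu

The rule is to delete the last 2 characters, then swap each adjacent pair of characters (1↔2, 3↔4, ...).
Working it through for "peifxlrsuidw": intermediate "peifxlrsui", final "epfilxsriu".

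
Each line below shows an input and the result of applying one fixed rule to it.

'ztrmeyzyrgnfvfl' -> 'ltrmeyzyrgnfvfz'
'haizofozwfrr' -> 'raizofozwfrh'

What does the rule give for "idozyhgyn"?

In each case the input is transformed by: swap the first and last characters.
Applying that to "idozyhgyn" gives "ndozyhgyi".

ndozyhgyi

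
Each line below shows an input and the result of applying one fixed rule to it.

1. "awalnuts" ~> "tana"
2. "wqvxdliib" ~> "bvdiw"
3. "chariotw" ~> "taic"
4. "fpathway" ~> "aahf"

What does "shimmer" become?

Looking at the pairs, the operation is to keep every other character starting from the first (positions 1st, 3rd, 5th, ...), then swap the first and last characters.
Starting from "shimmer": after the first operation, "simr"; after the second, "rims".
(Check on "chariotw": → "cait" → "taic" ✓)

rims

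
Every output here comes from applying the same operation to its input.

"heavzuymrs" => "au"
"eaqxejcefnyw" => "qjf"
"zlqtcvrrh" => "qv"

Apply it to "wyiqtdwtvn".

id

In each case the input is transformed by: delete the last 2 characters, then keep one character in every 3, starting at position 3 (positions 3rd, 6th, 9th, ...).
"wyiqtdwtvn" → "wyiqtdwt" → "id".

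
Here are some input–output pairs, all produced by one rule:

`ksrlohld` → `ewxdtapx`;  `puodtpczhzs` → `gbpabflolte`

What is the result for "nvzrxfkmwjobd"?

The pattern: swap each adjacent pair of characters (1↔2, 3↔4, ...), then shift every letter 12 places forward in the alphabet (wrapping around).
Working it through for "nvzrxfkmwjobd": intermediate "vnrzfxmkjwbod", final "hzdlrjywvinap".
(Check on "puodtpczhzs": → "updoptzczhs" → "gbpabflolte" ✓)

hzdlrjywvinap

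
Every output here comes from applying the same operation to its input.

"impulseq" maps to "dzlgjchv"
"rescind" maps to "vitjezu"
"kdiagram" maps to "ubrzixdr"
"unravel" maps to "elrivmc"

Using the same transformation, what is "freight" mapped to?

iwzvyxk

The pattern: swap each adjacent pair of characters (1↔2, 3↔4, ...), then shift every letter 9 places backward in the alphabet (wrapping around).
On "freight": the first step gives "rfiehgt", and the second then gives "iwzvyxk".
(Check on "kdiagram": → "dkairgma" → "ubrzixdr" ✓)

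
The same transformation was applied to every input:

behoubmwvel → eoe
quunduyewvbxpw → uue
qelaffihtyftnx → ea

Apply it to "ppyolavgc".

oa

The rule is to keep every other character starting from the second (positions 2nd, 4th, 6th, ...), then keep only the vowels.
For "ppyolavgc", step one produces "poag"; step two turns that into "oa".
(Check on "qelaffihtyftnx": → "eafhytx" → "ea" ✓)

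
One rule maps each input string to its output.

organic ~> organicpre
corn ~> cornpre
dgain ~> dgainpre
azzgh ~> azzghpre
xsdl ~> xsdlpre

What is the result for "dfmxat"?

The transformation: append "pre".
For "dfmxat" the result is "dfmxatpre".

dfmxatpre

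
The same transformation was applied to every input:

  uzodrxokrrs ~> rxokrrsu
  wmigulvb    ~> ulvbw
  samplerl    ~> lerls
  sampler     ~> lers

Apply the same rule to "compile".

ilec

Looking at the pairs, the operation is to move the first character to the end, then delete the first 3 characters.
"compile" → "ilec".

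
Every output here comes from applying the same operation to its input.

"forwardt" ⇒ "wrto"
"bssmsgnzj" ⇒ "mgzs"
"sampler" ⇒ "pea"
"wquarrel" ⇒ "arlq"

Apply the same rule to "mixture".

tri

In each case the input is transformed by: keep every other character starting from the second (positions 2nd, 4th, 6th, ...), then move the first character to the end.
On "mixture": the first step gives "itr", and the second then gives "tri".
(Check on "forwardt": → "owrt" → "wrto" ✓)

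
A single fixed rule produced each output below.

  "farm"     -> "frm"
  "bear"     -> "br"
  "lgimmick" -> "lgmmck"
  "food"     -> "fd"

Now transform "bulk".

blk

The rule is to remove every vowel.
Applying that to "bulk" gives "blk".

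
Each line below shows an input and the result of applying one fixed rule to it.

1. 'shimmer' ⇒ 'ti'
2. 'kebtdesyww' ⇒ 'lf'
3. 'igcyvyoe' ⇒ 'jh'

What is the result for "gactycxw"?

The rule is to shift every letter 1 place forward in the alphabet (wrapping around), then keep only the first 2 characters.
For "gactycxw", step one produces "hbduzdyx"; step two turns that into "hb".

hb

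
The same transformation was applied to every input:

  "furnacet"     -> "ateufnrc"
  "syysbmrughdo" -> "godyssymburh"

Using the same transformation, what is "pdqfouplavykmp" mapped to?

ypmdpfquolpvak

Looking at the pairs, the operation is to swap each adjacent pair of characters (1↔2, 3↔4, ...), then move the last 3 characters to the front (rotate right by 3).
Starting from "pdqfouplavykmp": after the first operation, "dpfquolpvakypm"; after the second, "ypmdpfquolpvak".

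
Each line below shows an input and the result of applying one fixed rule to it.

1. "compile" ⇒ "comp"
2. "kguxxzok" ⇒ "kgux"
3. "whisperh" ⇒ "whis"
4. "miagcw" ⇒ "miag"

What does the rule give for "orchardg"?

orch

The pattern: keep only the first 4 characters.
Applying that to "orchardg" gives "orch".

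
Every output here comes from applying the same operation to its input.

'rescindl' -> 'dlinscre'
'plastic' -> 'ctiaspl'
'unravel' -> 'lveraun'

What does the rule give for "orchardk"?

dkarchor

What's happening: swap each adjacent pair of characters (1↔2, 3↔4, ...), then reverse the string.
Applying both steps to "orchardk": "rohcrakd", then "dkarchor".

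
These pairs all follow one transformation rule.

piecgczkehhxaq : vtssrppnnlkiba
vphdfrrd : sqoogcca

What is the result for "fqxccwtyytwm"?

Looking at the pairs, the operation is to shift every letter 11 places forward in the alphabet (wrapping around), then sort the characters into reverse alphabetical order.
So "fqxccwtyytwm" becomes "xqnnjjihheeb".

xqnnjjihheeb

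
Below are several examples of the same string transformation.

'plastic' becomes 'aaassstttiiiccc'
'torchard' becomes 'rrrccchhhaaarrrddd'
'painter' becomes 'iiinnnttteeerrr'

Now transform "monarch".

The transformation: delete the first 2 characters, then repeat every character 3 times.
Applying that to "monarch" gives "nnnaaarrrccchhh".

nnnaaarrrccchhh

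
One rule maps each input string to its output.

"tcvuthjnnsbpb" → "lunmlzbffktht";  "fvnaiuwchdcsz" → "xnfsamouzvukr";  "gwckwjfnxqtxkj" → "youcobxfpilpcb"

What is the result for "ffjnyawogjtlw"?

xxbfqsogybldo

The rule is to shift every letter 8 places backward in the alphabet (wrapping around).
So "ffjnyawogjtlw" becomes "xxbfqsogybldo".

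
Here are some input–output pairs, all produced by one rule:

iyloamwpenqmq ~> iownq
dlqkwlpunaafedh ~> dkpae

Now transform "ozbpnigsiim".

opgi

In each case the input is transformed by: keep one character in every 3, starting at position 1 (positions 1st, 4th, 7th, ...).
On "ozbpnigsiim" that produces "opgi".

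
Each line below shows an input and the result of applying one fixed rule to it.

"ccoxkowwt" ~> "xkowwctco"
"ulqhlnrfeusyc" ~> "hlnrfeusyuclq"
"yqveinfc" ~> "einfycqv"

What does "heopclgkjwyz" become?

Looking at the pairs, the operation is to swap the first and last characters, then move the first 3 characters to the end (rotate left by 3).
For "heopclgkjwyz", step one produces "zeopclgkjwyh"; step two turns that into "pclgkjwyhzeo".

pclgkjwyhzeo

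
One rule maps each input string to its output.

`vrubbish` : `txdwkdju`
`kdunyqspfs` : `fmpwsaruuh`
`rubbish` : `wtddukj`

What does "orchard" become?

tqjetcf

The pattern: swap each adjacent pair of characters (1↔2, 3↔4, ...), then shift every letter 2 places forward in the alphabet (wrapping around).
For "orchard" the result is "tqjetcf".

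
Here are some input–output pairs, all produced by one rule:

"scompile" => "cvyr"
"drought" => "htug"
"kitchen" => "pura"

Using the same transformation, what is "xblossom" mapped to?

Rule — shift every letter 13 places forward in the alphabet (wrapping around) — i.e. ROT13, then keep only the last 4 characters.
Applying both steps to "xblossom": "koybffbz", then "ffbz".

ffbz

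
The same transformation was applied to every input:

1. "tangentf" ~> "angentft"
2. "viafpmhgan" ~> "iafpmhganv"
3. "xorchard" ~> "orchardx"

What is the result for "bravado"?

ravadob

Each output is the input with this applied: move the first character to the end.
For "bravado" the result is "ravadob".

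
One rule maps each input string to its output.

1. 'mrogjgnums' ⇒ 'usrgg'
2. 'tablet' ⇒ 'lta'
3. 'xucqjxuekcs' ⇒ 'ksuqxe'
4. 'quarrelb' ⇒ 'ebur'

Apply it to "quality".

iyul

What's happening: move the last 3 characters to the front (rotate right by 3), then keep every other character starting from the first (positions 1st, 3rd, 5th, ...).
"quality" → "ityqual" → "iyul".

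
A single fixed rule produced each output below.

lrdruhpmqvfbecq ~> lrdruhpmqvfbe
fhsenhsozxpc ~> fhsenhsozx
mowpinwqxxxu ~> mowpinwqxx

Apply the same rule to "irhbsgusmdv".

The rule is to delete the last 2 characters.
On "irhbsgusmdv" that produces "irhbsgusm".

irhbsgusm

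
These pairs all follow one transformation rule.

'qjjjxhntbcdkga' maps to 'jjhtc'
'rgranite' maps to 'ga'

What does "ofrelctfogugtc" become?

fecfg

Rule — delete the last 3 characters, then keep every other character starting from the second (positions 2nd, 4th, 6th, ...).
For "ofrelctfogugtc", step one produces "ofrelctfogu"; step two turns that into "fecfg".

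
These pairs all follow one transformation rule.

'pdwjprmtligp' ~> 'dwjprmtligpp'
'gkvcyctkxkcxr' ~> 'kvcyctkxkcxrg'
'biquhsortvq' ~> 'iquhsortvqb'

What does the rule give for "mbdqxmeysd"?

bdqxmeysdm

In each case the input is transformed by: move the first character to the end.
For "mbdqxmeysd" the result is "bdqxmeysdm".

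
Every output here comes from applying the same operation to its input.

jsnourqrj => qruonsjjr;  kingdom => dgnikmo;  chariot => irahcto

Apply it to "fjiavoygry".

gyovaijfyr

The transformation: reverse the string, then move the first 2 characters to the end (rotate left by 2).
"fjiavoygry" → "gyovaijfyr".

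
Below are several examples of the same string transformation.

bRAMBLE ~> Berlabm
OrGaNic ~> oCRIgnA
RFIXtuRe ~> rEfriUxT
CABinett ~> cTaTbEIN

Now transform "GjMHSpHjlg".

Rule — take characters alternately from the front and the back (1st, last, 2nd, 2nd-last, ...), then flip the case of every letter.
Working it through for "GjMHSpHjlg": intermediate "GgjlMjHHSp", final "gGJLmJhhsP".

gGJLmJhhsP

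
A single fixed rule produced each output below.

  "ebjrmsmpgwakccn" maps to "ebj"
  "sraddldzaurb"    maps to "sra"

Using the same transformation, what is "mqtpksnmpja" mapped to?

mqt

The transformation: keep only the first 3 characters.
So "mqtpksnmpja" becomes "mqt".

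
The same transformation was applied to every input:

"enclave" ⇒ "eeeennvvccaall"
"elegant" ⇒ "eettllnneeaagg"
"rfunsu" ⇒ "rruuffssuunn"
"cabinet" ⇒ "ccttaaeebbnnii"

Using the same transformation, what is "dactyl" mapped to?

ddllaayycctt

Each output is the input with this applied: take characters alternately from the front and the back (1st, last, 2nd, 2nd-last, ...), then double every character.
On "dactyl": the first step gives "dlayct", and the second then gives "ddllaayycctt".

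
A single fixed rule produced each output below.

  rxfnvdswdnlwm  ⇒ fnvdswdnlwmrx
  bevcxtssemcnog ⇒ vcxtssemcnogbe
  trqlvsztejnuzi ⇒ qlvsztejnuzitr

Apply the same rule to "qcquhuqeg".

The rule is to move the first 2 characters to the end (rotate left by 2).
On "qcquhuqeg" that produces "quhuqegqc".

quhuqegqc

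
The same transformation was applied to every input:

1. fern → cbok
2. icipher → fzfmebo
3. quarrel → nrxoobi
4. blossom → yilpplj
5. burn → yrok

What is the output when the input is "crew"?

Each output is the input with this applied: shift every letter 3 places backward in the alphabet (wrapping around).
Applying that to "crew" gives "zobt".

zobt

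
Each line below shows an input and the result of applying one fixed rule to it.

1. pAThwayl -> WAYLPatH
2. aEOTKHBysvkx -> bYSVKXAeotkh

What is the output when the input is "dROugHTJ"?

GhtjDroU

The transformation: flip the case of every letter, then swap the front and back halves of the string.
Applying that to "dROugHTJ" gives "GhtjDroU".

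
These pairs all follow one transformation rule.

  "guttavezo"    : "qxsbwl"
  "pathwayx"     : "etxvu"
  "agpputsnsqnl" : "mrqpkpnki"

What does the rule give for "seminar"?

What's happening: delete the first 3 characters, then shift every letter 3 places backward in the alphabet (wrapping around).
Working it through for "seminar": intermediate "inar", final "fkxo".

fkxo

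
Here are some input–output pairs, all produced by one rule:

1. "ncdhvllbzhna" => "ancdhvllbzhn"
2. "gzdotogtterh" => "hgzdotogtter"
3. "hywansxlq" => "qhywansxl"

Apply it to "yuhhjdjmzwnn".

nyuhhjdjmzwn

Rule — move the last character to the front.
Doing the same to "yuhhjdjmzwnn": "nyuhhjdjmzwn".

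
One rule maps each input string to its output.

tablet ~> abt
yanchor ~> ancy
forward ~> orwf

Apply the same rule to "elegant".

lege

What's happening: delete the last 3 characters, then move the first character to the end.
Applying both steps to "elegant": "eleg", then "lege".
(Check on "tablet": → "tab" → "abt" ✓)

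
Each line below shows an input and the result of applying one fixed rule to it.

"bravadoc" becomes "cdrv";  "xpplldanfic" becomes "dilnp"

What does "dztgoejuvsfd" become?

degsuz

In each case the input is transformed by: keep every other character starting from the second (positions 2nd, 4th, 6th, ...), then sort the characters into alphabetical order.
Working it through for "dztgoejuvsfd": intermediate "zgeusd", final "degsuz".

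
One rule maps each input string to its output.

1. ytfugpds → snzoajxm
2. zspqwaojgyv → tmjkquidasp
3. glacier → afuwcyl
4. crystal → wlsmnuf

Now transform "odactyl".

ixuwnsf

In each case the input is transformed by: shift every letter 6 places backward in the alphabet (wrapping around).
"odactyl" → "ixuwnsf".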